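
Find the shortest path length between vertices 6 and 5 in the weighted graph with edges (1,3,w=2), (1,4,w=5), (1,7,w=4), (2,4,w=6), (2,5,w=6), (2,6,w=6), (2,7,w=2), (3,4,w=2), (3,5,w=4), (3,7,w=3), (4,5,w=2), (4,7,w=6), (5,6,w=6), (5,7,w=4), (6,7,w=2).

Step 1: Build adjacency list with weights:
  1: 3(w=2), 4(w=5), 7(w=4)
  2: 4(w=6), 5(w=6), 6(w=6), 7(w=2)
  3: 1(w=2), 4(w=2), 5(w=4), 7(w=3)
  4: 1(w=5), 2(w=6), 3(w=2), 5(w=2), 7(w=6)
  5: 2(w=6), 3(w=4), 4(w=2), 6(w=6), 7(w=4)
  6: 2(w=6), 5(w=6), 7(w=2)
  7: 1(w=4), 2(w=2), 3(w=3), 4(w=6), 5(w=4), 6(w=2)

Step 2: Apply Dijkstra's algorithm from vertex 6:
  Visit vertex 6 (distance=0)
    Update dist[2] = 6
    Update dist[5] = 6
    Update dist[7] = 2
  Visit vertex 7 (distance=2)
    Update dist[1] = 6
    Update dist[2] = 4
    Update dist[3] = 5
    Update dist[4] = 8
  Visit vertex 2 (distance=4)
  Visit vertex 3 (distance=5)
    Update dist[4] = 7
  Visit vertex 1 (distance=6)
  Visit vertex 5 (distance=6)

Step 3: Shortest path: 6 -> 5
Total weight: 6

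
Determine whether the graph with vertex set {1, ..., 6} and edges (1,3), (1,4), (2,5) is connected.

Step 1: Build adjacency list from edges:
  1: 3, 4
  2: 5
  3: 1
  4: 1
  5: 2
  6: (none)

Step 2: Run BFS/DFS from vertex 1:
  Visited: {1, 3, 4}
  Reached 3 of 6 vertices

Step 3: Only 3 of 6 vertices reached. Graph is disconnected.
Connected components: {1, 3, 4}, {2, 5}, {6}
Answer: No, the graph is not connected (3 components).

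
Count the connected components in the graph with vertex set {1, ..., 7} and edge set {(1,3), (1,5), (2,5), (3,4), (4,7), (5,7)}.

Step 1: Build adjacency list from edges:
  1: 3, 5
  2: 5
  3: 1, 4
  4: 3, 7
  5: 1, 2, 7
  6: (none)
  7: 4, 5

Step 2: Run BFS/DFS from vertex 1:
  Visited: {1, 3, 5, 4, 2, 7}
  Reached 6 of 7 vertices

Step 3: Only 6 of 7 vertices reached. Graph is disconnected.
Connected components: {1, 2, 3, 4, 5, 7}, {6}
Number of connected components: 2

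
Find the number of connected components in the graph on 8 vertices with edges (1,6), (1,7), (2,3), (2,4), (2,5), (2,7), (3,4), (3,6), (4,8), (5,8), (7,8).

Step 1: Build adjacency list from edges:
  1: 6, 7
  2: 3, 4, 5, 7
  3: 2, 4, 6
  4: 2, 3, 8
  5: 2, 8
  6: 1, 3
  7: 1, 2, 8
  8: 4, 5, 7

Step 2: Run BFS/DFS from vertex 1:
  Visited: {1, 6, 7, 3, 2, 8, 4, 5}
  Reached 8 of 8 vertices

Step 3: All 8 vertices reached from vertex 1, so the graph is connected.
Number of connected components: 1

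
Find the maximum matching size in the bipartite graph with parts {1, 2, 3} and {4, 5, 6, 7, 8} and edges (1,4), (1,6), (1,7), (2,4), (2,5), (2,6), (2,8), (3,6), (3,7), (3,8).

Step 1: List the neighbors of each left vertex:
  1: 4, 6, 7
  2: 4, 5, 6, 8
  3: 6, 7, 8

Step 2: Greedily match left vertices, then look for augmenting paths:
  Match 1 -- 4
  Match 2 -- 5
  Match 3 -- 6
  No augmenting path remains.

Step 3: Verify this is maximum:
  Matching size 3 = min(|L|, |R|) = min(3, 5), which is an upper bound, so this matching is maximum.

Maximum matching: {(1,4), (2,5), (3,6)}
Size: 3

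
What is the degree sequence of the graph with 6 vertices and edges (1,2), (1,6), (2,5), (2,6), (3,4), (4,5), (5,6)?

Step 1: Count edges incident to each vertex:
  deg(1) = 2 (neighbors: 2, 6)
  deg(2) = 3 (neighbors: 1, 5, 6)
  deg(3) = 1 (neighbors: 4)
  deg(4) = 2 (neighbors: 3, 5)
  deg(5) = 3 (neighbors: 2, 4, 6)
  deg(6) = 3 (neighbors: 1, 2, 5)

Step 2: Sort degrees in non-increasing order:
  Degrees: [2, 3, 1, 2, 3, 3] -> sorted: [3, 3, 3, 2, 2, 1]

Degree sequence: [3, 3, 3, 2, 2, 1]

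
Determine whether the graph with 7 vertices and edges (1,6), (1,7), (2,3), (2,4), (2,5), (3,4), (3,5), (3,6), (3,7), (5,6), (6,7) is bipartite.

Step 1: Attempt 2-coloring using BFS:
  Start at vertex 1, assign color 0
  Color vertex 6 with color 1 (neighbor of 1)
  Color vertex 7 with color 1 (neighbor of 1)
  Color vertex 3 with color 0 (neighbor of 6)
  Color vertex 5 with color 0 (neighbor of 6)

Step 2: Conflict found! Vertices 6 and 7 are adjacent but have the same color.
This means the graph contains an odd cycle.

The graph is NOT bipartite.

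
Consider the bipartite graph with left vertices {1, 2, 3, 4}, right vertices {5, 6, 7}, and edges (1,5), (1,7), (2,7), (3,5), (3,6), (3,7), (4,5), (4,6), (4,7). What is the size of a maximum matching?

Step 1: List the neighbors of each left vertex:
  1: 5, 7
  2: 7
  3: 5, 6, 7
  4: 5, 6, 7

Step 2: Greedily match left vertices, then look for augmenting paths:
  Match 1 -- 5
  Match 2 -- 7
  Match 3 -- 6
  No augmenting path remains.

Step 3: Verify this is maximum:
  Matching size 3 = min(|L|, |R|) = min(4, 3), which is an upper bound, so this matching is maximum.

Maximum matching: {(1,5), (2,7), (3,6)}
Size: 3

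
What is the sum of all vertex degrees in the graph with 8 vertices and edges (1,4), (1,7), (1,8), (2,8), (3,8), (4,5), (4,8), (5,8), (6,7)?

Step 1: Count edges incident to each vertex:
  deg(1) = 3 (neighbors: 4, 7, 8)
  deg(2) = 1 (neighbors: 8)
  deg(3) = 1 (neighbors: 8)
  deg(4) = 3 (neighbors: 1, 5, 8)
  deg(5) = 2 (neighbors: 4, 8)
  deg(6) = 1 (neighbors: 7)
  deg(7) = 2 (neighbors: 1, 6)
  deg(8) = 5 (neighbors: 1, 2, 3, 4, 5)

Step 2: Sum all degrees:
  3 + 1 + 1 + 3 + 2 + 1 + 2 + 5 = 18

Verification: sum of degrees = 2 * |E| = 2 * 9 = 18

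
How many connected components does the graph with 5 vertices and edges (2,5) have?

Step 1: Build adjacency list from edges:
  1: (none)
  2: 5
  3: (none)
  4: (none)
  5: 2

Step 2: Run BFS/DFS from vertex 1:
  Visited: {1}
  Reached 1 of 5 vertices

Step 3: Only 1 of 5 vertices reached. Graph is disconnected.
Connected components: {1}, {2, 5}, {3}, {4}
Number of connected components: 4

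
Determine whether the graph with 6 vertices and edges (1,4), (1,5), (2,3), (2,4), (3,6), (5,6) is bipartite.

Step 1: Attempt 2-coloring using BFS:
  Start at vertex 1, assign color 0
  Color vertex 4 with color 1 (neighbor of 1)
  Color vertex 5 with color 1 (neighbor of 1)
  Color vertex 2 with color 0 (neighbor of 4)
  Color vertex 6 with color 0 (neighbor of 5)
  Color vertex 3 with color 1 (neighbor of 2)

Step 2: 2-coloring succeeded. No conflicts found.
  Set A (color 0): {1, 2, 6}
  Set B (color 1): {3, 4, 5}

The graph is bipartite with partition {1, 2, 6}, {3, 4, 5}.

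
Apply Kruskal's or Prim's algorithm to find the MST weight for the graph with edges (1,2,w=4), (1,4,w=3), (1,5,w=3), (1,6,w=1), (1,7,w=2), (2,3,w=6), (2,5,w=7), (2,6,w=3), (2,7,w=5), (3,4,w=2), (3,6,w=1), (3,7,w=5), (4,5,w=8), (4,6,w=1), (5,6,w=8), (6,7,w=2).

Apply Kruskal's algorithm (sort edges by weight, add if no cycle):

Sorted edges by weight:
  (1,6) w=1
  (3,6) w=1
  (4,6) w=1
  (1,7) w=2
  (3,4) w=2
  (6,7) w=2
  (1,4) w=3
  (1,5) w=3
  (2,6) w=3
  (1,2) w=4
  (2,7) w=5
  (3,7) w=5
  (2,3) w=6
  (2,5) w=7
  (4,5) w=8
  (5,6) w=8

Add edge (1,6) w=1 -- no cycle. Running total: 1
Add edge (3,6) w=1 -- no cycle. Running total: 2
Add edge (4,6) w=1 -- no cycle. Running total: 3
Add edge (1,7) w=2 -- no cycle. Running total: 5
Skip edge (3,4) w=2 -- would create cycle
Skip edge (6,7) w=2 -- would create cycle
Skip edge (1,4) w=3 -- would create cycle
Add edge (1,5) w=3 -- no cycle. Running total: 8
Add edge (2,6) w=3 -- no cycle. Running total: 11

MST edges: (1,6,w=1), (3,6,w=1), (4,6,w=1), (1,7,w=2), (1,5,w=3), (2,6,w=3)
Total MST weight: 1 + 1 + 1 + 2 + 3 + 3 = 11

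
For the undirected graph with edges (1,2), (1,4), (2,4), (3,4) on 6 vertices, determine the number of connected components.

Step 1: Build adjacency list from edges:
  1: 2, 4
  2: 1, 4
  3: 4
  4: 1, 2, 3
  5: (none)
  6: (none)

Step 2: Run BFS/DFS from vertex 1:
  Visited: {1, 2, 4, 3}
  Reached 4 of 6 vertices

Step 3: Only 4 of 6 vertices reached. Graph is disconnected.
Connected components: {1, 2, 3, 4}, {5}, {6}
Number of connected components: 3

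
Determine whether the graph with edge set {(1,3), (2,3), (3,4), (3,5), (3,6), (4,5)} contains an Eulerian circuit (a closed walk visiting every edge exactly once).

Step 1: Find the degree of each vertex:
  deg(1) = 1
  deg(2) = 1
  deg(3) = 5
  deg(4) = 2
  deg(5) = 2
  deg(6) = 1

Step 2: Count vertices with odd degree:
  Odd-degree vertices: 1, 2, 3, 6 (4 total)

Step 3: Apply Euler's theorem:
  - Eulerian circuit exists iff graph is connected and all vertices have even degree
  - Eulerian path exists iff graph is connected and has 0 or 2 odd-degree vertices

Graph has 4 odd-degree vertices (need 0 or 2).
Neither Eulerian path nor Eulerian circuit exists.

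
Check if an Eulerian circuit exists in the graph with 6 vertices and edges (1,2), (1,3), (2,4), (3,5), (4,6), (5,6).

Step 1: Find the degree of each vertex:
  deg(1) = 2
  deg(2) = 2
  deg(3) = 2
  deg(4) = 2
  deg(5) = 2
  deg(6) = 2

Step 2: Count vertices with odd degree:
  All vertices have even degree (0 odd-degree vertices)

Step 3: Apply Euler's theorem:
  - Eulerian circuit exists iff graph is connected and all vertices have even degree
  - Eulerian path exists iff graph is connected and has 0 or 2 odd-degree vertices

Graph is connected with 0 odd-degree vertices.
Both Eulerian circuit and Eulerian path exist.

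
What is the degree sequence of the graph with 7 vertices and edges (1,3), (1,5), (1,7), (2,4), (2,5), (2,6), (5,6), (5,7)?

Step 1: Count edges incident to each vertex:
  deg(1) = 3 (neighbors: 3, 5, 7)
  deg(2) = 3 (neighbors: 4, 5, 6)
  deg(3) = 1 (neighbors: 1)
  deg(4) = 1 (neighbors: 2)
  deg(5) = 4 (neighbors: 1, 2, 6, 7)
  deg(6) = 2 (neighbors: 2, 5)
  deg(7) = 2 (neighbors: 1, 5)

Step 2: Sort degrees in non-increasing order:
  Degrees: [3, 3, 1, 1, 4, 2, 2] -> sorted: [4, 3, 3, 2, 2, 1, 1]

Degree sequence: [4, 3, 3, 2, 2, 1, 1]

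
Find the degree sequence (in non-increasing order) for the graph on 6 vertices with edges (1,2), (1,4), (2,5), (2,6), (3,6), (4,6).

Step 1: Count edges incident to each vertex:
  deg(1) = 2 (neighbors: 2, 4)
  deg(2) = 3 (neighbors: 1, 5, 6)
  deg(3) = 1 (neighbors: 6)
  deg(4) = 2 (neighbors: 1, 6)
  deg(5) = 1 (neighbors: 2)
  deg(6) = 3 (neighbors: 2, 3, 4)

Step 2: Sort degrees in non-increasing order:
  Degrees: [2, 3, 1, 2, 1, 3] -> sorted: [3, 3, 2, 2, 1, 1]

Degree sequence: [3, 3, 2, 2, 1, 1]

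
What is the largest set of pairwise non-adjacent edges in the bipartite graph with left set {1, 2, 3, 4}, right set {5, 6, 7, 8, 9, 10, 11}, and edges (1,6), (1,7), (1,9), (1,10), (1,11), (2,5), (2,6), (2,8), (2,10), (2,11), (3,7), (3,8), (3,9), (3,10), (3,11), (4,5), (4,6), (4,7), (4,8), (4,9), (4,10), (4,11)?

Step 1: List the neighbors of each left vertex:
  1: 6, 7, 9, 10, 11
  2: 5, 6, 8, 10, 11
  3: 7, 8, 9, 10, 11
  4: 5, 6, 7, 8, 9, 10, 11

Step 2: Greedily match left vertices, then look for augmenting paths:
  Match 1 -- 6
  Match 2 -- 5
  Match 3 -- 7
  Match 4 -- 8
  No augmenting path remains.

Step 3: Verify this is maximum:
  Matching size 4 = min(|L|, |R|) = min(4, 7), which is an upper bound, so this matching is maximum.

Maximum matching: {(1,6), (2,5), (3,7), (4,8)}
Size: 4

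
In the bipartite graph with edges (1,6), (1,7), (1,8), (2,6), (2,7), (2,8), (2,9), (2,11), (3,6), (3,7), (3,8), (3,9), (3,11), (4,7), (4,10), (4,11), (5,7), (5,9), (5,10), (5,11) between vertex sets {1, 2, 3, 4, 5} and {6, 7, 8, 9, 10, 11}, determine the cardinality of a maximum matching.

Step 1: List the neighbors of each left vertex:
  1: 6, 7, 8
  2: 6, 7, 8, 9, 11
  3: 6, 7, 8, 9, 11
  4: 7, 10, 11
  5: 7, 9, 10, 11

Step 2: Greedily match left vertices, then look for augmenting paths:
  Match 1 -- 6
  Match 2 -- 7
  Match 3 -- 8
  Match 4 -- 10
  Match 5 -- 9
  No augmenting path remains.

Step 3: Verify this is maximum:
  Matching size 5 = min(|L|, |R|) = min(5, 6), which is an upper bound, so this matching is maximum.

Maximum matching: {(1,6), (2,7), (3,8), (4,10), (5,9)}
Size: 5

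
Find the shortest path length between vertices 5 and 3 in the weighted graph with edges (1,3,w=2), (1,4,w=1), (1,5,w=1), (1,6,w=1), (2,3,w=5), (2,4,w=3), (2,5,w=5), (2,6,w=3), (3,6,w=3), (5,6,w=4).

Step 1: Build adjacency list with weights:
  1: 3(w=2), 4(w=1), 5(w=1), 6(w=1)
  2: 3(w=5), 4(w=3), 5(w=5), 6(w=3)
  3: 1(w=2), 2(w=5), 6(w=3)
  4: 1(w=1), 2(w=3)
  5: 1(w=1), 2(w=5), 6(w=4)
  6: 1(w=1), 2(w=3), 3(w=3), 5(w=4)

Step 2: Apply Dijkstra's algorithm from vertex 5:
  Visit vertex 5 (distance=0)
    Update dist[1] = 1
    Update dist[2] = 5
    Update dist[6] = 4
  Visit vertex 1 (distance=1)
    Update dist[3] = 3
    Update dist[4] = 2
    Update dist[6] = 2
  Visit vertex 4 (distance=2)
  Visit vertex 6 (distance=2)
  Visit vertex 3 (distance=3)

Step 3: Shortest path: 5 -> 1 -> 3
Total weight: 1 + 2 = 3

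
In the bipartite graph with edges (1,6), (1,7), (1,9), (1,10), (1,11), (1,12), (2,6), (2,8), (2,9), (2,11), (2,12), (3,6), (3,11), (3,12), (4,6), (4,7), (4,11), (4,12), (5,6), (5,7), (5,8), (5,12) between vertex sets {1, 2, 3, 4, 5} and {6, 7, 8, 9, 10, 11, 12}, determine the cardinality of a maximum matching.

Step 1: List the neighbors of each left vertex:
  1: 6, 7, 9, 10, 11, 12
  2: 6, 8, 9, 11, 12
  3: 6, 11, 12
  4: 6, 7, 11, 12
  5: 6, 7, 8, 12

Step 2: Greedily match left vertices, then look for augmenting paths:
  Match 1 -- 6
  Match 2 -- 8
  Match 3 -- 11
  Match 4 -- 7
  Match 5 -- 12
  No augmenting path remains.

Step 3: Verify this is maximum:
  Matching size 5 = min(|L|, |R|) = min(5, 7), which is an upper bound, so this matching is maximum.

Maximum matching: {(1,6), (2,8), (3,11), (4,7), (5,12)}
Size: 5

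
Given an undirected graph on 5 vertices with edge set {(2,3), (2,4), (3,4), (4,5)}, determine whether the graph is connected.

Step 1: Build adjacency list from edges:
  1: (none)
  2: 3, 4
  3: 2, 4
  4: 2, 3, 5
  5: 4

Step 2: Run BFS/DFS from vertex 1:
  Visited: {1}
  Reached 1 of 5 vertices

Step 3: Only 1 of 5 vertices reached. Graph is disconnected.
Connected components: {1}, {2, 3, 4, 5}
Answer: No, the graph is not connected (2 components).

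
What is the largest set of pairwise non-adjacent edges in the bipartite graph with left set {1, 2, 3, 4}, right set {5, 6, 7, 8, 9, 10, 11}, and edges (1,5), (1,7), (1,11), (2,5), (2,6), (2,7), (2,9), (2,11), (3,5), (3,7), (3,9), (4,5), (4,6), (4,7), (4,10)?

Step 1: List the neighbors of each left vertex:
  1: 5, 7, 11
  2: 5, 6, 7, 9, 11
  3: 5, 7, 9
  4: 5, 6, 7, 10

Step 2: Greedily match left vertices, then look for augmenting paths:
  Match 1 -- 5
  Match 2 -- 6
  Match 3 -- 7
  Match 4 -- 10
  No augmenting path remains.

Step 3: Verify this is maximum:
  Matching size 4 = min(|L|, |R|) = min(4, 7), which is an upper bound, so this matching is maximum.

Maximum matching: {(1,5), (2,6), (3,7), (4,10)}
Size: 4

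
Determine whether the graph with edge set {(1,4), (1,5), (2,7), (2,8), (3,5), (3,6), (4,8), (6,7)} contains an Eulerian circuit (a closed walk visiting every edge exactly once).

Step 1: Find the degree of each vertex:
  deg(1) = 2
  deg(2) = 2
  deg(3) = 2
  deg(4) = 2
  deg(5) = 2
  deg(6) = 2
  deg(7) = 2
  deg(8) = 2

Step 2: Count vertices with odd degree:
  All vertices have even degree (0 odd-degree vertices)

Step 3: Apply Euler's theorem:
  - Eulerian circuit exists iff graph is connected and all vertices have even degree
  - Eulerian path exists iff graph is connected and has 0 or 2 odd-degree vertices

Graph is connected with 0 odd-degree vertices.
Both Eulerian circuit and Eulerian path exist.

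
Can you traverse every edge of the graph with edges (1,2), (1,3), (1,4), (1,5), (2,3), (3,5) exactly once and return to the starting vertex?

Step 1: Find the degree of each vertex:
  deg(1) = 4
  deg(2) = 2
  deg(3) = 3
  deg(4) = 1
  deg(5) = 2

Step 2: Count vertices with odd degree:
  Odd-degree vertices: 3, 4 (2 total)

Step 3: Apply Euler's theorem:
  - Eulerian circuit exists iff graph is connected and all vertices have even degree
  - Eulerian path exists iff graph is connected and has 0 or 2 odd-degree vertices

Graph is connected with exactly 2 odd-degree vertices (3, 4).
Eulerian path exists (starting and ending at the odd-degree vertices), but no Eulerian circuit.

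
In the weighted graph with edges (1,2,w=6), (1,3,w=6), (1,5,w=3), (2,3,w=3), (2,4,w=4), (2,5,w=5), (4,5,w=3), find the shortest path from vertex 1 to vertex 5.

Step 1: Build adjacency list with weights:
  1: 2(w=6), 3(w=6), 5(w=3)
  2: 1(w=6), 3(w=3), 4(w=4), 5(w=5)
  3: 1(w=6), 2(w=3)
  4: 2(w=4), 5(w=3)
  5: 1(w=3), 2(w=5), 4(w=3)

Step 2: Apply Dijkstra's algorithm from vertex 1:
  Visit vertex 1 (distance=0)
    Update dist[2] = 6
    Update dist[3] = 6
    Update dist[5] = 3
  Visit vertex 5 (distance=3)
    Update dist[4] = 6

Step 3: Shortest path: 1 -> 5
Total weight: 3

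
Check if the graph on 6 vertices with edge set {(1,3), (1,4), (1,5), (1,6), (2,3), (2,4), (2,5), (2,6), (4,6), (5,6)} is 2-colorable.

Step 1: Attempt 2-coloring using BFS:
  Start at vertex 1, assign color 0
  Color vertex 3 with color 1 (neighbor of 1)
  Color vertex 4 with color 1 (neighbor of 1)
  Color vertex 5 with color 1 (neighbor of 1)
  Color vertex 6 with color 1 (neighbor of 1)
  Color vertex 2 with color 0 (neighbor of 3)

Step 2: Conflict found! Vertices 4 and 6 are adjacent but have the same color.
This means the graph contains an odd cycle.

The graph is NOT bipartite.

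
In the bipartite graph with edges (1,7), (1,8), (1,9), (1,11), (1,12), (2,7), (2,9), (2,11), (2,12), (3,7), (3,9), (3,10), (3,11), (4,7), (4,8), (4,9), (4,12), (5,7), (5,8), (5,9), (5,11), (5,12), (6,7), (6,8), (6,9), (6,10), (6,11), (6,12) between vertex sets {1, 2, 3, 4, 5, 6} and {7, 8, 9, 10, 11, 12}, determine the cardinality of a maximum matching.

Step 1: List the neighbors of each left vertex:
  1: 7, 8, 9, 11, 12
  2: 7, 9, 11, 12
  3: 7, 9, 10, 11
  4: 7, 8, 9, 12
  5: 7, 8, 9, 11, 12
  6: 7, 8, 9, 10, 11, 12

Step 2: Greedily match left vertices, then look for augmenting paths:
  Match 1 -- 7
  Match 2 -- 9
  Match 3 -- 10
  Match 4 -- 8
  Match 5 -- 11
  Match 6 -- 12
  No augmenting path remains.

Step 3: Verify this is maximum:
  Matching size 6 = min(|L|, |R|) = min(6, 6), which is an upper bound, so this matching is maximum.

Maximum matching: {(1,7), (2,9), (3,10), (4,8), (5,11), (6,12)}
Size: 6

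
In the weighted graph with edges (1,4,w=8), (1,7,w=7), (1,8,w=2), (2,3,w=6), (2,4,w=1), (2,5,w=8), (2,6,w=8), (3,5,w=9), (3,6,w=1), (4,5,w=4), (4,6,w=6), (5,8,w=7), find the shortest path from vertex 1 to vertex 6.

Step 1: Build adjacency list with weights:
  1: 4(w=8), 7(w=7), 8(w=2)
  2: 3(w=6), 4(w=1), 5(w=8), 6(w=8)
  3: 2(w=6), 5(w=9), 6(w=1)
  4: 1(w=8), 2(w=1), 5(w=4), 6(w=6)
  5: 2(w=8), 3(w=9), 4(w=4), 8(w=7)
  6: 2(w=8), 3(w=1), 4(w=6)
  7: 1(w=7)
  8: 1(w=2), 5(w=7)

Step 2: Apply Dijkstra's algorithm from vertex 1:
  Visit vertex 1 (distance=0)
    Update dist[4] = 8
    Update dist[7] = 7
    Update dist[8] = 2
  Visit vertex 8 (distance=2)
    Update dist[5] = 9
  Visit vertex 7 (distance=7)
  Visit vertex 4 (distance=8)
    Update dist[2] = 9
    Update dist[6] = 14
  Visit vertex 2 (distance=9)
    Update dist[3] = 15
  Visit vertex 5 (distance=9)
  Visit vertex 6 (distance=14)

Step 3: Shortest path: 1 -> 4 -> 6
Total weight: 8 + 6 = 14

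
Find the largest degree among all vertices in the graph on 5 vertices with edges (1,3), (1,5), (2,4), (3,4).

Step 1: Count edges incident to each vertex:
  deg(1) = 2 (neighbors: 3, 5)
  deg(2) = 1 (neighbors: 4)
  deg(3) = 2 (neighbors: 1, 4)
  deg(4) = 2 (neighbors: 2, 3)
  deg(5) = 1 (neighbors: 1)

Step 2: Find maximum:
  max(2, 1, 2, 2, 1) = 2 (vertex 1)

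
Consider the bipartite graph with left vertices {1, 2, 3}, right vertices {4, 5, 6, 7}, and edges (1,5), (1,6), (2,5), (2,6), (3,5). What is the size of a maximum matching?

Step 1: List the neighbors of each left vertex:
  1: 5, 6
  2: 5, 6
  3: 5

Step 2: Greedily match left vertices, then look for augmenting paths:
  Match 1 -- 5
  Match 2 -- 6
  No augmenting path remains.

Step 3: Verify this is maximum:
  Matching has size 2. The vertex set {5, 6} covers every edge and has size 2; any matching has at most one edge per cover vertex, so 2 is maximum (König's theorem).

Maximum matching: {(1,5), (2,6)}
Size: 2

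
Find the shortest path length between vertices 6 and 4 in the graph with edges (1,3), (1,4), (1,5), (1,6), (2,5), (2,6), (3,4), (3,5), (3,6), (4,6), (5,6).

Step 1: Build adjacency list:
  1: 3, 4, 5, 6
  2: 5, 6
  3: 1, 4, 5, 6
  4: 1, 3, 6
  5: 1, 2, 3, 6
  6: 1, 2, 3, 4, 5

Step 2: BFS from vertex 6 to find shortest path to 4:
  vertex 1 reached at distance 1
  vertex 2 reached at distance 1
  vertex 3 reached at distance 1
  vertex 4 reached at distance 1

Step 3: Shortest path: 6 -> 4
Path length: 1 edge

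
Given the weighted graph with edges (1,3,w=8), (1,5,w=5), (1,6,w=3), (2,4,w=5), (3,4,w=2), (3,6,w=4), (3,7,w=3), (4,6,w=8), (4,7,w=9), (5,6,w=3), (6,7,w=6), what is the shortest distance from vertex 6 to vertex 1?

Step 1: Build adjacency list with weights:
  1: 3(w=8), 5(w=5), 6(w=3)
  2: 4(w=5)
  3: 1(w=8), 4(w=2), 6(w=4), 7(w=3)
  4: 2(w=5), 3(w=2), 6(w=8), 7(w=9)
  5: 1(w=5), 6(w=3)
  6: 1(w=3), 3(w=4), 4(w=8), 5(w=3), 7(w=6)
  7: 3(w=3), 4(w=9), 6(w=6)

Step 2: Apply Dijkstra's algorithm from vertex 6:
  Visit vertex 6 (distance=0)
    Update dist[1] = 3
    Update dist[3] = 4
    Update dist[4] = 8
    Update dist[5] = 3
    Update dist[7] = 6
  Visit vertex 1 (distance=3)

Step 3: Shortest path: 6 -> 1
Total weight: 3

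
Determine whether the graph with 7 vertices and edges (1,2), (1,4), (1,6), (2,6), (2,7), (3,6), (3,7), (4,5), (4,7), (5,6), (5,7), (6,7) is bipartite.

Step 1: Attempt 2-coloring using BFS:
  Start at vertex 1, assign color 0
  Color vertex 2 with color 1 (neighbor of 1)
  Color vertex 4 with color 1 (neighbor of 1)
  Color vertex 6 with color 1 (neighbor of 1)

Step 2: Conflict found! Vertices 2 and 6 are adjacent but have the same color.
This means the graph contains an odd cycle.

The graph is NOT bipartite.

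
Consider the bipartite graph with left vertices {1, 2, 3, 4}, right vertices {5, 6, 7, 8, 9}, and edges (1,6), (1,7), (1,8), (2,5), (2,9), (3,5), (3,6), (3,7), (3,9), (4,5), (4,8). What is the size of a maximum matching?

Step 1: List the neighbors of each left vertex:
  1: 6, 7, 8
  2: 5, 9
  3: 5, 6, 7, 9
  4: 5, 8

Step 2: Greedily match left vertices, then look for augmenting paths:
  Match 1 -- 6
  Match 2 -- 5
  Match 3 -- 7
  Match 4 -- 8
  No augmenting path remains.

Step 3: Verify this is maximum:
  Matching size 4 = min(|L|, |R|) = min(4, 5), which is an upper bound, so this matching is maximum.

Maximum matching: {(1,6), (2,5), (3,7), (4,8)}
Size: 4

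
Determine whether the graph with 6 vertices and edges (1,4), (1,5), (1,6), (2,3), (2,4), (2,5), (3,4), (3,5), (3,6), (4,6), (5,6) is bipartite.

Step 1: Attempt 2-coloring using BFS:
  Start at vertex 1, assign color 0
  Color vertex 4 with color 1 (neighbor of 1)
  Color vertex 5 with color 1 (neighbor of 1)
  Color vertex 6 with color 1 (neighbor of 1)
  Color vertex 2 with color 0 (neighbor of 4)
  Color vertex 3 with color 0 (neighbor of 4)

Step 2: Conflict found! Vertices 4 and 6 are adjacent but have the same color.
This means the graph contains an odd cycle.

The graph is NOT bipartite.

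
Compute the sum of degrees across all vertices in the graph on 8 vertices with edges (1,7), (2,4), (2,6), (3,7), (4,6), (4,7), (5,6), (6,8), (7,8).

Step 1: Count edges incident to each vertex:
  deg(1) = 1 (neighbors: 7)
  deg(2) = 2 (neighbors: 4, 6)
  deg(3) = 1 (neighbors: 7)
  deg(4) = 3 (neighbors: 2, 6, 7)
  deg(5) = 1 (neighbors: 6)
  deg(6) = 4 (neighbors: 2, 4, 5, 8)
  deg(7) = 4 (neighbors: 1, 3, 4, 8)
  deg(8) = 2 (neighbors: 6, 7)

Step 2: Sum all degrees:
  1 + 2 + 1 + 3 + 1 + 4 + 4 + 2 = 18

Verification: sum of degrees = 2 * |E| = 2 * 9 = 18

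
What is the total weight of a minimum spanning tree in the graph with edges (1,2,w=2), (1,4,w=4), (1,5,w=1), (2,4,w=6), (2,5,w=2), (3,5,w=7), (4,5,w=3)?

Apply Kruskal's algorithm (sort edges by weight, add if no cycle):

Sorted edges by weight:
  (1,5) w=1
  (1,2) w=2
  (2,5) w=2
  (4,5) w=3
  (1,4) w=4
  (2,4) w=6
  (3,5) w=7

Add edge (1,5) w=1 -- no cycle. Running total: 1
Add edge (1,2) w=2 -- no cycle. Running total: 3
Skip edge (2,5) w=2 -- would create cycle
Add edge (4,5) w=3 -- no cycle. Running total: 6
Skip edge (1,4) w=4 -- would create cycle
Skip edge (2,4) w=6 -- would create cycle
Add edge (3,5) w=7 -- no cycle. Running total: 13

MST edges: (1,5,w=1), (1,2,w=2), (4,5,w=3), (3,5,w=7)
Total MST weight: 1 + 2 + 3 + 7 = 13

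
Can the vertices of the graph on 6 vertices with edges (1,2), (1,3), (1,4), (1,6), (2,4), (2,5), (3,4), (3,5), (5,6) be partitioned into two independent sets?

Step 1: Attempt 2-coloring using BFS:
  Start at vertex 1, assign color 0
  Color vertex 2 with color 1 (neighbor of 1)
  Color vertex 3 with color 1 (neighbor of 1)
  Color vertex 4 with color 1 (neighbor of 1)
  Color vertex 6 with color 1 (neighbor of 1)

Step 2: Conflict found! Vertices 2 and 4 are adjacent but have the same color.
This means the graph contains an odd cycle.

The graph is NOT bipartite.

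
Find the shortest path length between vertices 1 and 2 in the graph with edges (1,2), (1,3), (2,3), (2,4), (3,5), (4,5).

Step 1: Build adjacency list:
  1: 2, 3
  2: 1, 3, 4
  3: 1, 2, 5
  4: 2, 5
  5: 3, 4

Step 2: BFS from vertex 1 to find shortest path to 2:
  vertex 2 reached at distance 1

Step 3: Shortest path: 1 -> 2
Path length: 1 edge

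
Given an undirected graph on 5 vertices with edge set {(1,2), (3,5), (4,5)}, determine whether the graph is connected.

Step 1: Build adjacency list from edges:
  1: 2
  2: 1
  3: 5
  4: 5
  5: 3, 4

Step 2: Run BFS/DFS from vertex 1:
  Visited: {1, 2}
  Reached 2 of 5 vertices

Step 3: Only 2 of 5 vertices reached. Graph is disconnected.
Connected components: {1, 2}, {3, 4, 5}
Answer: No, the graph is not connected (2 components).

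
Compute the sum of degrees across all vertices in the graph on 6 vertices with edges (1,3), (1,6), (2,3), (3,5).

Step 1: Count edges incident to each vertex:
  deg(1) = 2 (neighbors: 3, 6)
  deg(2) = 1 (neighbors: 3)
  deg(3) = 3 (neighbors: 1, 2, 5)
  deg(4) = 0 (neighbors: none)
  deg(5) = 1 (neighbors: 3)
  deg(6) = 1 (neighbors: 1)

Step 2: Sum all degrees:
  2 + 1 + 3 + 0 + 1 + 1 = 8

Verification: sum of degrees = 2 * |E| = 2 * 4 = 8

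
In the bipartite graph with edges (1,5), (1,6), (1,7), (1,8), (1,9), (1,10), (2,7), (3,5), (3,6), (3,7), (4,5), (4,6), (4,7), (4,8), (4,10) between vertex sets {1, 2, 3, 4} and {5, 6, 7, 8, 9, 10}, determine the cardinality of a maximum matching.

Step 1: List the neighbors of each left vertex:
  1: 5, 6, 7, 8, 9, 10
  2: 7
  3: 5, 6, 7
  4: 5, 6, 7, 8, 10

Step 2: Greedily match left vertices, then look for augmenting paths:
  Match 1 -- 5
  Match 2 -- 7
  Match 3 -- 6
  Match 4 -- 8
  No augmenting path remains.

Step 3: Verify this is maximum:
  Matching size 4 = min(|L|, |R|) = min(4, 6), which is an upper bound, so this matching is maximum.

Maximum matching: {(1,5), (2,7), (3,6), (4,8)}
Size: 4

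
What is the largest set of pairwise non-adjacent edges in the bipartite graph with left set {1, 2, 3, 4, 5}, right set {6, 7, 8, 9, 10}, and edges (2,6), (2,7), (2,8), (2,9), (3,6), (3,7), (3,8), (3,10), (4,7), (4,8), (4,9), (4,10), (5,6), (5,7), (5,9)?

Step 1: List the neighbors of each left vertex:
  1: (none)
  2: 6, 7, 8, 9
  3: 6, 7, 8, 10
  4: 7, 8, 9, 10
  5: 6, 7, 9

Step 2: Greedily match left vertices, then look for augmenting paths:
  Match 2 -- 6
  Match 3 -- 7
  Match 4 -- 8
  Match 5 -- 9
  No augmenting path remains.

Step 3: Verify this is maximum:
  Matching has size 4. The vertex set {2, 3, 4, 5} covers every edge and has size 4; any matching has at most one edge per cover vertex, so 4 is maximum (König's theorem).

Maximum matching: {(2,6), (3,7), (4,8), (5,9)}
Size: 4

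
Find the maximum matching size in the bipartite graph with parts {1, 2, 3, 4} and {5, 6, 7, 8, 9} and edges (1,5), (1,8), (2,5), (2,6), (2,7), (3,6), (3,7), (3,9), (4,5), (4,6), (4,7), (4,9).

Step 1: List the neighbors of each left vertex:
  1: 5, 8
  2: 5, 6, 7
  3: 6, 7, 9
  4: 5, 6, 7, 9

Step 2: Greedily match left vertices, then look for augmenting paths:
  Match 1 -- 5
  Match 2 -- 6
  Match 3 -- 7
  Match 4 -- 9
  No augmenting path remains.

Step 3: Verify this is maximum:
  Matching size 4 = min(|L|, |R|) = min(4, 5), which is an upper bound, so this matching is maximum.

Maximum matching: {(1,5), (2,6), (3,7), (4,9)}
Size: 4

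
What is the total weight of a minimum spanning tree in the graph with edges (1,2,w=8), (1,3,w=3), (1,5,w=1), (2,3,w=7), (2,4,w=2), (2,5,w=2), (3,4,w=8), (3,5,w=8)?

Apply Kruskal's algorithm (sort edges by weight, add if no cycle):

Sorted edges by weight:
  (1,5) w=1
  (2,5) w=2
  (2,4) w=2
  (1,3) w=3
  (2,3) w=7
  (1,2) w=8
  (3,5) w=8
  (3,4) w=8

Add edge (1,5) w=1 -- no cycle. Running total: 1
Add edge (2,5) w=2 -- no cycle. Running total: 3
Add edge (2,4) w=2 -- no cycle. Running total: 5
Add edge (1,3) w=3 -- no cycle. Running total: 8

MST edges: (1,5,w=1), (2,5,w=2), (2,4,w=2), (1,3,w=3)
Total MST weight: 1 + 2 + 2 + 3 = 8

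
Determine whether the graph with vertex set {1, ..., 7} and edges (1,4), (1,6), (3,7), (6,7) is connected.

Step 1: Build adjacency list from edges:
  1: 4, 6
  2: (none)
  3: 7
  4: 1
  5: (none)
  6: 1, 7
  7: 3, 6

Step 2: Run BFS/DFS from vertex 1:
  Visited: {1, 4, 6, 7, 3}
  Reached 5 of 7 vertices

Step 3: Only 5 of 7 vertices reached. Graph is disconnected.
Connected components: {1, 3, 4, 6, 7}, {2}, {5}
Answer: No, the graph is not connected (3 components).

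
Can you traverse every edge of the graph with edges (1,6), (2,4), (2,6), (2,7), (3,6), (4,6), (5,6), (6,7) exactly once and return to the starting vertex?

Step 1: Find the degree of each vertex:
  deg(1) = 1
  deg(2) = 3
  deg(3) = 1
  deg(4) = 2
  deg(5) = 1
  deg(6) = 6
  deg(7) = 2

Step 2: Count vertices with odd degree:
  Odd-degree vertices: 1, 2, 3, 5 (4 total)

Step 3: Apply Euler's theorem:
  - Eulerian circuit exists iff graph is connected and all vertices have even degree
  - Eulerian path exists iff graph is connected and has 0 or 2 odd-degree vertices

Graph has 4 odd-degree vertices (need 0 or 2).
Neither Eulerian path nor Eulerian circuit exists.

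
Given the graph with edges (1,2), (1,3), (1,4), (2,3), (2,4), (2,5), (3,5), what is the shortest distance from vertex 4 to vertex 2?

Step 1: Build adjacency list:
  1: 2, 3, 4
  2: 1, 3, 4, 5
  3: 1, 2, 5
  4: 1, 2
  5: 2, 3

Step 2: BFS from vertex 4 to find shortest path to 2:
  vertex 1 reached at distance 1
  vertex 2 reached at distance 1

Step 3: Shortest path: 4 -> 2
Path length: 1 edge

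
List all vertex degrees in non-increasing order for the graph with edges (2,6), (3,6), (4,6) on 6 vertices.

Step 1: Count edges incident to each vertex:
  deg(1) = 0 (neighbors: none)
  deg(2) = 1 (neighbors: 6)
  deg(3) = 1 (neighbors: 6)
  deg(4) = 1 (neighbors: 6)
  deg(5) = 0 (neighbors: none)
  deg(6) = 3 (neighbors: 2, 3, 4)

Step 2: Sort degrees in non-increasing order:
  Degrees: [0, 1, 1, 1, 0, 3] -> sorted: [3, 1, 1, 1, 0, 0]

Degree sequence: [3, 1, 1, 1, 0, 0]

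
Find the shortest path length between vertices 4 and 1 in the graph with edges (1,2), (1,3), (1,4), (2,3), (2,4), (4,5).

Step 1: Build adjacency list:
  1: 2, 3, 4
  2: 1, 3, 4
  3: 1, 2
  4: 1, 2, 5
  5: 4

Step 2: BFS from vertex 4 to find shortest path to 1:
  vertex 1 reached at distance 1

Step 3: Shortest path: 4 -> 1
Path length: 1 edge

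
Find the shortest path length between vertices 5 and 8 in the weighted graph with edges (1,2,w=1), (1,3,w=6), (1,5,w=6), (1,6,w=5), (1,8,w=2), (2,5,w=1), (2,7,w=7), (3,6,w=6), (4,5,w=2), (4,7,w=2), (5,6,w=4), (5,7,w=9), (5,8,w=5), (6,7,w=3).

Step 1: Build adjacency list with weights:
  1: 2(w=1), 3(w=6), 5(w=6), 6(w=5), 8(w=2)
  2: 1(w=1), 5(w=1), 7(w=7)
  3: 1(w=6), 6(w=6)
  4: 5(w=2), 7(w=2)
  5: 1(w=6), 2(w=1), 4(w=2), 6(w=4), 7(w=9), 8(w=5)
  6: 1(w=5), 3(w=6), 5(w=4), 7(w=3)
  7: 2(w=7), 4(w=2), 5(w=9), 6(w=3)
  8: 1(w=2), 5(w=5)

Step 2: Apply Dijkstra's algorithm from vertex 5:
  Visit vertex 5 (distance=0)
    Update dist[1] = 6
    Update dist[2] = 1
    Update dist[4] = 2
    Update dist[6] = 4
    Update dist[7] = 9
    Update dist[8] = 5
  Visit vertex 2 (distance=1)
    Update dist[1] = 2
    Update dist[7] = 8
  Visit vertex 1 (distance=2)
    Update dist[3] = 8
    Update dist[8] = 4
  Visit vertex 4 (distance=2)
    Update dist[7] = 4
  Visit vertex 6 (distance=4)
  Visit vertex 7 (distance=4)
  Visit vertex 8 (distance=4)

Step 3: Shortest path: 5 -> 2 -> 1 -> 8
Total weight: 1 + 1 + 2 = 4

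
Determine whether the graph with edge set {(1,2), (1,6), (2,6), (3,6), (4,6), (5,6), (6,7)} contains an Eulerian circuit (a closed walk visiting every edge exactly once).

Step 1: Find the degree of each vertex:
  deg(1) = 2
  deg(2) = 2
  deg(3) = 1
  deg(4) = 1
  deg(5) = 1
  deg(6) = 6
  deg(7) = 1

Step 2: Count vertices with odd degree:
  Odd-degree vertices: 3, 4, 5, 7 (4 total)

Step 3: Apply Euler's theorem:
  - Eulerian circuit exists iff graph is connected and all vertices have even degree
  - Eulerian path exists iff graph is connected and has 0 or 2 odd-degree vertices

Graph has 4 odd-degree vertices (need 0 or 2).
Neither Eulerian path nor Eulerian circuit exists.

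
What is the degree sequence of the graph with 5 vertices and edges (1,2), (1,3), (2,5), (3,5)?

Step 1: Count edges incident to each vertex:
  deg(1) = 2 (neighbors: 2, 3)
  deg(2) = 2 (neighbors: 1, 5)
  deg(3) = 2 (neighbors: 1, 5)
  deg(4) = 0 (neighbors: none)
  deg(5) = 2 (neighbors: 2, 3)

Step 2: Sort degrees in non-increasing order:
  Degrees: [2, 2, 2, 0, 2] -> sorted: [2, 2, 2, 2, 0]

Degree sequence: [2, 2, 2, 2, 0]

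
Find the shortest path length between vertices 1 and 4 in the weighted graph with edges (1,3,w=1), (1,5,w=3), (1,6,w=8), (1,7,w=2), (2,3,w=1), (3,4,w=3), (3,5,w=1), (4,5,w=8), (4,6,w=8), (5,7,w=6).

Step 1: Build adjacency list with weights:
  1: 3(w=1), 5(w=3), 6(w=8), 7(w=2)
  2: 3(w=1)
  3: 1(w=1), 2(w=1), 4(w=3), 5(w=1)
  4: 3(w=3), 5(w=8), 6(w=8)
  5: 1(w=3), 3(w=1), 4(w=8), 7(w=6)
  6: 1(w=8), 4(w=8)
  7: 1(w=2), 5(w=6)

Step 2: Apply Dijkstra's algorithm from vertex 1:
  Visit vertex 1 (distance=0)
    Update dist[3] = 1
    Update dist[5] = 3
    Update dist[6] = 8
    Update dist[7] = 2
  Visit vertex 3 (distance=1)
    Update dist[2] = 2
    Update dist[4] = 4
    Update dist[5] = 2
  Visit vertex 2 (distance=2)
  Visit vertex 5 (distance=2)
  Visit vertex 7 (distance=2)
  Visit vertex 4 (distance=4)

Step 3: Shortest path: 1 -> 3 -> 4
Total weight: 1 + 3 = 4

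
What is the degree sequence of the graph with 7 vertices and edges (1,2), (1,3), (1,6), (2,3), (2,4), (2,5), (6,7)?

Step 1: Count edges incident to each vertex:
  deg(1) = 3 (neighbors: 2, 3, 6)
  deg(2) = 4 (neighbors: 1, 3, 4, 5)
  deg(3) = 2 (neighbors: 1, 2)
  deg(4) = 1 (neighbors: 2)
  deg(5) = 1 (neighbors: 2)
  deg(6) = 2 (neighbors: 1, 7)
  deg(7) = 1 (neighbors: 6)

Step 2: Sort degrees in non-increasing order:
  Degrees: [3, 4, 2, 1, 1, 2, 1] -> sorted: [4, 3, 2, 2, 1, 1, 1]

Degree sequence: [4, 3, 2, 2, 1, 1, 1]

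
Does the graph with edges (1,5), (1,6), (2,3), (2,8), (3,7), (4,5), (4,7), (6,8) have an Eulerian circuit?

Step 1: Find the degree of each vertex:
  deg(1) = 2
  deg(2) = 2
  deg(3) = 2
  deg(4) = 2
  deg(5) = 2
  deg(6) = 2
  deg(7) = 2
  deg(8) = 2

Step 2: Count vertices with odd degree:
  All vertices have even degree (0 odd-degree vertices)

Step 3: Apply Euler's theorem:
  - Eulerian circuit exists iff graph is connected and all vertices have even degree
  - Eulerian path exists iff graph is connected and has 0 or 2 odd-degree vertices

Graph is connected with 0 odd-degree vertices.
Both Eulerian circuit and Eulerian path exist.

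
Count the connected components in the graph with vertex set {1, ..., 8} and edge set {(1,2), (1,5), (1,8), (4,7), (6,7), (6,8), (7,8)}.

Step 1: Build adjacency list from edges:
  1: 2, 5, 8
  2: 1
  3: (none)
  4: 7
  5: 1
  6: 7, 8
  7: 4, 6, 8
  8: 1, 6, 7

Step 2: Run BFS/DFS from vertex 1:
  Visited: {1, 2, 5, 8, 6, 7, 4}
  Reached 7 of 8 vertices

Step 3: Only 7 of 8 vertices reached. Graph is disconnected.
Connected components: {1, 2, 4, 5, 6, 7, 8}, {3}
Number of connected components: 2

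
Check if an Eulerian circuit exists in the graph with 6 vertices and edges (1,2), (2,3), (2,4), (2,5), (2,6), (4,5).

Step 1: Find the degree of each vertex:
  deg(1) = 1
  deg(2) = 5
  deg(3) = 1
  deg(4) = 2
  deg(5) = 2
  deg(6) = 1

Step 2: Count vertices with odd degree:
  Odd-degree vertices: 1, 2, 3, 6 (4 total)

Step 3: Apply Euler's theorem:
  - Eulerian circuit exists iff graph is connected and all vertices have even degree
  - Eulerian path exists iff graph is connected and has 0 or 2 odd-degree vertices

Graph has 4 odd-degree vertices (need 0 or 2).
Neither Eulerian path nor Eulerian circuit exists.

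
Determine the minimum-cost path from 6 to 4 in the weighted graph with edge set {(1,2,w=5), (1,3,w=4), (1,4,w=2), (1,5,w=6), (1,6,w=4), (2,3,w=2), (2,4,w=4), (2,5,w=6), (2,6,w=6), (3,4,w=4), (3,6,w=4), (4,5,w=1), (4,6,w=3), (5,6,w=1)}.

Step 1: Build adjacency list with weights:
  1: 2(w=5), 3(w=4), 4(w=2), 5(w=6), 6(w=4)
  2: 1(w=5), 3(w=2), 4(w=4), 5(w=6), 6(w=6)
  3: 1(w=4), 2(w=2), 4(w=4), 6(w=4)
  4: 1(w=2), 2(w=4), 3(w=4), 5(w=1), 6(w=3)
  5: 1(w=6), 2(w=6), 4(w=1), 6(w=1)
  6: 1(w=4), 2(w=6), 3(w=4), 4(w=3), 5(w=1)

Step 2: Apply Dijkstra's algorithm from vertex 6:
  Visit vertex 6 (distance=0)
    Update dist[1] = 4
    Update dist[2] = 6
    Update dist[3] = 4
    Update dist[4] = 3
    Update dist[5] = 1
  Visit vertex 5 (distance=1)
    Update dist[4] = 2
  Visit vertex 4 (distance=2)

Step 3: Shortest path: 6 -> 5 -> 4
Total weight: 1 + 1 = 2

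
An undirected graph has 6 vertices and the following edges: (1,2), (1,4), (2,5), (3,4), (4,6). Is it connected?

Step 1: Build adjacency list from edges:
  1: 2, 4
  2: 1, 5
  3: 4
  4: 1, 3, 6
  5: 2
  6: 4

Step 2: Run BFS/DFS from vertex 1:
  Visited: {1, 2, 4, 5, 3, 6}
  Reached 6 of 6 vertices

Step 3: All 6 vertices reached from vertex 1, so the graph is connected.
Answer: Yes, the graph is connected.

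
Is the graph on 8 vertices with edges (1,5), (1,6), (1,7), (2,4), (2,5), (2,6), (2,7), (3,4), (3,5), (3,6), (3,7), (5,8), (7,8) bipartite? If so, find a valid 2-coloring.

Step 1: Attempt 2-coloring using BFS:
  Start at vertex 1, assign color 0
  Color vertex 5 with color 1 (neighbor of 1)
  Color vertex 6 with color 1 (neighbor of 1)
  Color vertex 7 with color 1 (neighbor of 1)
  Color vertex 2 with color 0 (neighbor of 5)
  Color vertex 3 with color 0 (neighbor of 5)
  Color vertex 8 with color 0 (neighbor of 5)
  Color vertex 4 with color 1 (neighbor of 2)

Step 2: 2-coloring succeeded. No conflicts found.
  Set A (color 0): {1, 2, 3, 8}
  Set B (color 1): {4, 5, 6, 7}

The graph is bipartite with partition {1, 2, 3, 8}, {4, 5, 6, 7}.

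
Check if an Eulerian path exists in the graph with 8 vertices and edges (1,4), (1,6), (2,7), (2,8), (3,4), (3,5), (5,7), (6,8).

Step 1: Find the degree of each vertex:
  deg(1) = 2
  deg(2) = 2
  deg(3) = 2
  deg(4) = 2
  deg(5) = 2
  deg(6) = 2
  deg(7) = 2
  deg(8) = 2

Step 2: Count vertices with odd degree:
  All vertices have even degree (0 odd-degree vertices)

Step 3: Apply Euler's theorem:
  - Eulerian circuit exists iff graph is connected and all vertices have even degree
  - Eulerian path exists iff graph is connected and has 0 or 2 odd-degree vertices

Graph is connected with 0 odd-degree vertices.
Both Eulerian circuit and Eulerian path exist.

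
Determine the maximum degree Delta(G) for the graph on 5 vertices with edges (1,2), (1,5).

Step 1: Count edges incident to each vertex:
  deg(1) = 2 (neighbors: 2, 5)
  deg(2) = 1 (neighbors: 1)
  deg(3) = 0 (neighbors: none)
  deg(4) = 0 (neighbors: none)
  deg(5) = 1 (neighbors: 1)

Step 2: Find maximum:
  max(2, 1, 0, 0, 1) = 2 (vertex 1)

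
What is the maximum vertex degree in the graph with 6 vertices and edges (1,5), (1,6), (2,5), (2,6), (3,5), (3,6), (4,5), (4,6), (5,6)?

Step 1: Count edges incident to each vertex:
  deg(1) = 2 (neighbors: 5, 6)
  deg(2) = 2 (neighbors: 5, 6)
  deg(3) = 2 (neighbors: 5, 6)
  deg(4) = 2 (neighbors: 5, 6)
  deg(5) = 5 (neighbors: 1, 2, 3, 4, 6)
  deg(6) = 5 (neighbors: 1, 2, 3, 4, 5)

Step 2: Find maximum:
  max(2, 2, 2, 2, 5, 5) = 5 (vertex 5)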